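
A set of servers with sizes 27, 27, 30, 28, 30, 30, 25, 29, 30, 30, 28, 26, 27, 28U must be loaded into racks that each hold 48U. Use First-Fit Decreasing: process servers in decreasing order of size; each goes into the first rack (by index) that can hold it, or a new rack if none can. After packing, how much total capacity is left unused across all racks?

277

Sorted descending: 30, 30, 30, 30, 30, 29, 28, 28, 28, 27, 27, 27, 26, 25.
Put 30U in rack 1; 18U remain.
Put 30U in rack 2; 18U remain.
Put 30U in rack 3; 18U remain.
Put 30U in rack 4; 18U remain.
Put 30U in rack 5; 18U remain.
Put 29U in rack 6; 19U remain.
Put 28U in rack 7; 20U remain.
Put 28U in rack 8; 20U remain.
Put 28U in rack 9; 20U remain.
Put 27U in rack 10; 21U remain.
Put 27U in rack 11; 21U remain.
Put 27U in rack 12; 21U remain.
Put 26U in rack 13; 22U remain.
Put 25U in rack 14; 23U remain.
14 racks × 48U = 672U; used 395U; unused 277U.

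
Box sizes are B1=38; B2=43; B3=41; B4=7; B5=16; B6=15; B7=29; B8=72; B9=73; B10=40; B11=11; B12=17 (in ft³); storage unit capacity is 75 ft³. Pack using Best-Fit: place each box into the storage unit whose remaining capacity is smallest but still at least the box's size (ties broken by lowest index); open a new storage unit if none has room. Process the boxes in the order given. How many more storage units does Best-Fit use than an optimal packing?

0

Best-Fit: [38,29] [43,7,16] [41,15,11] [72] [73] [40,17] → 6 storage units.
Total size 402 ft³; any packing needs at least ⌈402/75⌉ = 6 storage units.
So 6 is already optimal.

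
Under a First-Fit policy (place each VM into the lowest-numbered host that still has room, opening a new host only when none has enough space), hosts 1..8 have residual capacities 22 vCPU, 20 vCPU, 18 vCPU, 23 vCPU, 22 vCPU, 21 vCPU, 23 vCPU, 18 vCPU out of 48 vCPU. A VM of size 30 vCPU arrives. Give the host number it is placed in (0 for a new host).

0

No host has ≥ 30 vCPU free, so a new host is opened.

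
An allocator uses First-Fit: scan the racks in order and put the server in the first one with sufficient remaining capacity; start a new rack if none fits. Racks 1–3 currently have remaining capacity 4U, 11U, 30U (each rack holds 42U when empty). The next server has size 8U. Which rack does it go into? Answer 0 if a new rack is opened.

2

Racks with room: rack 2 (11U), rack 3 (30U).
The first with room is rack 2.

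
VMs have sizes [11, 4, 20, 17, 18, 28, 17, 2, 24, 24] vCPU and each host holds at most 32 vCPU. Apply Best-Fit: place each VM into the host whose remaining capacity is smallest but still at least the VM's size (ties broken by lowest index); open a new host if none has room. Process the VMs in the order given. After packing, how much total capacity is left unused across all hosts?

Put 11 vCPU in host 1; 21 vCPU remain.
Put 4 vCPU in host 1; 17 vCPU remain.
Put 20 vCPU in host 2; 12 vCPU remain.
Put 17 vCPU in host 1; 0 vCPU remain.
Put 18 vCPU in host 3; 14 vCPU remain.
Put 28 vCPU in host 4; 4 vCPU remain.
Put 17 vCPU in host 5; 15 vCPU remain.
Put 2 vCPU in host 4; 2 vCPU remain.
Put 24 vCPU in host 6; 8 vCPU remain.
Put 24 vCPU in host 7; 8 vCPU remain.
7 hosts × 32 vCPU = 224 vCPU; used 165 vCPU; unused 59 vCPU.

59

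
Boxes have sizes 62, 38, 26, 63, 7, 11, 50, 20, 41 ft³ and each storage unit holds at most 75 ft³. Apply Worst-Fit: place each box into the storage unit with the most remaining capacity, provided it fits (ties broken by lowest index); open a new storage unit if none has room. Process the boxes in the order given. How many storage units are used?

62 ft³ → storage unit 1 (remaining 13 ft³)
38 ft³ → storage unit 2 (remaining 37 ft³)
26 ft³ → storage unit 2 (remaining 11 ft³)
63 ft³ → storage unit 3 (remaining 12 ft³)
7 ft³ → storage unit 1 (remaining 6 ft³)
11 ft³ → storage unit 3 (remaining 1 ft³)
50 ft³ → storage unit 4 (remaining 25 ft³)
20 ft³ → storage unit 4 (remaining 5 ft³)
41 ft³ → storage unit 5 (remaining 34 ft³)
Final storage units: [62,7] [38,26] [63,11] [50,20] [41].

5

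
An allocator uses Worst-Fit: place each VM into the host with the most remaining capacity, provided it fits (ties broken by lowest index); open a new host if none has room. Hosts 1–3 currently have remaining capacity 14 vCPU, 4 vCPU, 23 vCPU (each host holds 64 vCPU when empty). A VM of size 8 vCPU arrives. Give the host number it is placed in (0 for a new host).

3

Hosts with room: host 1 (14 vCPU), host 3 (23 vCPU).
Most room is host 3 with 23 vCPU free.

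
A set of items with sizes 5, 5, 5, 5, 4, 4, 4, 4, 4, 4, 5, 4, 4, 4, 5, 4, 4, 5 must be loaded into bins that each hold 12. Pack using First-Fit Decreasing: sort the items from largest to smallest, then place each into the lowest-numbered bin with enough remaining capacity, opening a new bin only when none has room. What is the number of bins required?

8

Sorted descending: 5, 5, 5, 5, 5, 5, 5, 4, 4, 4, 4, 4, 4, 4, 4, 4, 4, 4.
5 → bin 1 (remaining 7)
5 → bin 1 (remaining 2)
5 → bin 2 (remaining 7)
5 → bin 2 (remaining 2)
5 → bin 3 (remaining 7)
5 → bin 3 (remaining 2)
5 → bin 4 (remaining 7)
4 → bin 4 (remaining 3)
4 → bin 5 (remaining 8)
4 → bin 5 (remaining 4)
4 → bin 5 (remaining 0)
4 → bin 6 (remaining 8)
4 → bin 6 (remaining 4)
4 → bin 6 (remaining 0)
4 → bin 7 (remaining 8)
4 → bin 7 (remaining 4)
4 → bin 7 (remaining 0)
4 → bin 8 (remaining 8)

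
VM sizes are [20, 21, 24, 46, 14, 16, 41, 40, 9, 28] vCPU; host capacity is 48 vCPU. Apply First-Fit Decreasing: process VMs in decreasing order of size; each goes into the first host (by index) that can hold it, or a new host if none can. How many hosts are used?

6 hosts

Sorted descending: 46, 41, 40, 28, 24, 21, 20, 16, 14, 9.
Put 46 vCPU in host 1; 2 vCPU remain.
Put 41 vCPU in host 2; 7 vCPU remain.
Put 40 vCPU in host 3; 8 vCPU remain.
Put 28 vCPU in host 4; 20 vCPU remain.
Put 24 vCPU in host 5; 24 vCPU remain.
Put 21 vCPU in host 5; 3 vCPU remain.
Put 20 vCPU in host 4; 0 vCPU remain.
Put 16 vCPU in host 6; 32 vCPU remain.
Put 14 vCPU in host 6; 18 vCPU remain.
Put 9 vCPU in host 6; 9 vCPU remain.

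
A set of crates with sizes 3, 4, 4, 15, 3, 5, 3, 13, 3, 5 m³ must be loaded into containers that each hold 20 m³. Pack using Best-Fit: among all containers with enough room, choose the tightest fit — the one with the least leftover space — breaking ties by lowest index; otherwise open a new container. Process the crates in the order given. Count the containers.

4

container 1: place 3 m³, 17 m³ left
container 1: place 4 m³, 13 m³ left
container 1: place 4 m³, 9 m³ left
container 2: place 15 m³, 5 m³ left
container 2: place 3 m³, 2 m³ left
container 1: place 5 m³, 4 m³ left
container 1: place 3 m³, 1 m³ left
container 3: place 13 m³, 7 m³ left
container 3: place 3 m³, 4 m³ left
container 4: place 5 m³, 15 m³ left
Final containers: [3,4,4,5,3] [15,3] [13,3] [5].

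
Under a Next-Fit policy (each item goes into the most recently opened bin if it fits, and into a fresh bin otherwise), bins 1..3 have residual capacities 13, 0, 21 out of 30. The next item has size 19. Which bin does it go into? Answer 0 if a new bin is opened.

3

Next-Fit only looks at bin 3, which has 21 free.
19 fits there.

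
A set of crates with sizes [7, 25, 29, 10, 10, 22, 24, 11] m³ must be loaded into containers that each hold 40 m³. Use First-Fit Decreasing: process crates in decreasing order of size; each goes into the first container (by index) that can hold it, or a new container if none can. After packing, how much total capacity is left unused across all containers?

22

Sorted descending: 29, 25, 24, 22, 11, 10, 10, 7.
Put 29 m³ in container 1; 11 m³ remain.
Put 25 m³ in container 2; 15 m³ remain.
Put 24 m³ in container 3; 16 m³ remain.
Put 22 m³ in container 4; 18 m³ remain.
Put 11 m³ in container 1; 0 m³ remain.
Put 10 m³ in container 2; 5 m³ remain.
Put 10 m³ in container 3; 6 m³ remain.
Put 7 m³ in container 4; 11 m³ remain.
4 containers × 40 m³ = 160 m³; used 138 m³; unused 22 m³.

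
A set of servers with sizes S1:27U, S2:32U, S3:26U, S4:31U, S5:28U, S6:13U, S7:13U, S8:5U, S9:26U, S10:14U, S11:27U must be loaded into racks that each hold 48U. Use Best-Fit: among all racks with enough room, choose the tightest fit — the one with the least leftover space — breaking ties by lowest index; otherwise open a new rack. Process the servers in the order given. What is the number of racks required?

Put S1 (27U) in rack 1; 21U remain.
Put S2 (32U) in rack 2; 16U remain.
Put S3 (26U) in rack 3; 22U remain.
Put S4 (31U) in rack 4; 17U remain.
Put S5 (28U) in rack 5; 20U remain.
Put S6 (13U) in rack 2; 3U remain.
Put S7 (13U) in rack 4; 4U remain.
Put S8 (5U) in rack 5; 15U remain.
Put S9 (26U) in rack 6; 22U remain.
Put S10 (14U) in rack 5; 1U remain.
Put S11 (27U) in rack 7; 21U remain.

7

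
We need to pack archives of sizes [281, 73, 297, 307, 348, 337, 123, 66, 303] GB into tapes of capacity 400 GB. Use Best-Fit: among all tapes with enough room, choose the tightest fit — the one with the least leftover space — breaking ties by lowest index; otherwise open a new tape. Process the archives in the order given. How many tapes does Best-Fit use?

tape 1: place 281 GB, 119 GB left
tape 1: place 73 GB, 46 GB left
tape 2: place 297 GB, 103 GB left
tape 3: place 307 GB, 93 GB left
tape 4: place 348 GB, 52 GB left
tape 5: place 337 GB, 63 GB left
tape 6: place 123 GB, 277 GB left
tape 3: place 66 GB, 27 GB left
tape 7: place 303 GB, 97 GB left

7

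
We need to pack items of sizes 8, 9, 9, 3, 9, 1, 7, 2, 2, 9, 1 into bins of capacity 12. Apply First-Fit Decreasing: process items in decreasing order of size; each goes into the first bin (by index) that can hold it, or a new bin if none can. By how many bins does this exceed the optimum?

First-Fit Decreasing: [9,3] [9,2,1] [9,2,1] [9] [8] [7] → 6 bins.
6 items exceed 6 (half the capacity), and no two of those can share a bin, so at least 6 bins are needed.
So 6 is already optimal.

0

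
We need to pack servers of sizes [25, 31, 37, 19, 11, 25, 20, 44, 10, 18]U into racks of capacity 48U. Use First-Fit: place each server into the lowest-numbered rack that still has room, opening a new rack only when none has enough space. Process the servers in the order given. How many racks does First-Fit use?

rack 1: place 25U, 23U left
rack 2: place 31U, 17U left
rack 3: place 37U, 11U left
rack 1: place 19U, 4U left
rack 2: place 11U, 6U left
rack 4: place 25U, 23U left
rack 4: place 20U, 3U left
rack 5: place 44U, 4U left
rack 3: place 10U, 1U left
rack 6: place 18U, 30U left
Final racks: [25,19] [31,11] [37,10] [25,20] [44] [18].

6 racks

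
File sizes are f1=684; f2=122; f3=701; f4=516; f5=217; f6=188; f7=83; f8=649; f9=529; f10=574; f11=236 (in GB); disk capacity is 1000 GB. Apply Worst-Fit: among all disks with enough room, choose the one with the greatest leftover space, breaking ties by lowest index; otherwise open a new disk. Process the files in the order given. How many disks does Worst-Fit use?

6 disks

f1 (684 GB) → disk 1 (remaining 316 GB)
f2 (122 GB) → disk 1 (remaining 194 GB)
f3 (701 GB) → disk 2 (remaining 299 GB)
f4 (516 GB) → disk 3 (remaining 484 GB)
f5 (217 GB) → disk 3 (remaining 267 GB)
f6 (188 GB) → disk 2 (remaining 111 GB)
f7 (83 GB) → disk 3 (remaining 184 GB)
f8 (649 GB) → disk 4 (remaining 351 GB)
f9 (529 GB) → disk 5 (remaining 471 GB)
f10 (574 GB) → disk 6 (remaining 426 GB)
f11 (236 GB) → disk 5 (remaining 235 GB)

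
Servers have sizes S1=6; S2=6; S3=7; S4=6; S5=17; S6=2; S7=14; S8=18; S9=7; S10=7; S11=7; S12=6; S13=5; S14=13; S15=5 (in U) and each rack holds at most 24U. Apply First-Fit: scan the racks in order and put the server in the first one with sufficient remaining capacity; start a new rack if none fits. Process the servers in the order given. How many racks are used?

rack 1: place S1 (6U), 18U left
rack 1: place S2 (6U), 12U left
rack 1: place S3 (7U), 5U left
rack 2: place S4 (6U), 18U left
rack 2: place S5 (17U), 1U left
rack 1: place S6 (2U), 3U left
rack 3: place S7 (14U), 10U left
rack 4: place S8 (18U), 6U left
rack 3: place S9 (7U), 3U left
rack 5: place S10 (7U), 17U left
rack 5: place S11 (7U), 10U left
rack 4: place S12 (6U), 0U left
rack 5: place S13 (5U), 5U left
rack 6: place S14 (13U), 11U left
rack 5: place S15 (5U), 0U left
Final racks: [6,6,7,2] [6,17] [14,7] [18,6] [7,7,5,5] [13].

6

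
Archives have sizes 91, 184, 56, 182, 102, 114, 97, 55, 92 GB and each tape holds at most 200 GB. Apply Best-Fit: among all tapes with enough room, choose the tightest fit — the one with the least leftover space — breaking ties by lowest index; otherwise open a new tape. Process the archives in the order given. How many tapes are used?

6 tapes

Put 91 GB in tape 1; 109 GB remain.
Put 184 GB in tape 2; 16 GB remain.
Put 56 GB in tape 1; 53 GB remain.
Put 182 GB in tape 3; 18 GB remain.
Put 102 GB in tape 4; 98 GB remain.
Put 114 GB in tape 5; 86 GB remain.
Put 97 GB in tape 4; 1 GB remain.
Put 55 GB in tape 5; 31 GB remain.
Put 92 GB in tape 6; 108 GB remain.
Final tapes: [91,56] [184] [182] [102,97] [114,55] [92].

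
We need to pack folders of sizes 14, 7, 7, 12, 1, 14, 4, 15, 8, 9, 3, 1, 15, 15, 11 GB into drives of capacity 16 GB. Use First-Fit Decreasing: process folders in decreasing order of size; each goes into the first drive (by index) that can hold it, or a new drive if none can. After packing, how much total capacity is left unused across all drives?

8

Sorted descending: 15, 15, 15, 14, 14, 12, 11, 9, 8, 7, 7, 4, 3, 1, 1.
15 GB → drive 1 (remaining 1 GB)
15 GB → drive 2 (remaining 1 GB)
15 GB → drive 3 (remaining 1 GB)
14 GB → drive 4 (remaining 2 GB)
14 GB → drive 5 (remaining 2 GB)
12 GB → drive 6 (remaining 4 GB)
11 GB → drive 7 (remaining 5 GB)
9 GB → drive 8 (remaining 7 GB)
8 GB → drive 9 (remaining 8 GB)
7 GB → drive 8 (remaining 0 GB)
7 GB → drive 9 (remaining 1 GB)
4 GB → drive 6 (remaining 0 GB)
3 GB → drive 7 (remaining 2 GB)
1 GB → drive 1 (remaining 0 GB)
1 GB → drive 2 (remaining 0 GB)
9 drives × 16 GB = 144 GB; used 136 GB; unused 8 GB.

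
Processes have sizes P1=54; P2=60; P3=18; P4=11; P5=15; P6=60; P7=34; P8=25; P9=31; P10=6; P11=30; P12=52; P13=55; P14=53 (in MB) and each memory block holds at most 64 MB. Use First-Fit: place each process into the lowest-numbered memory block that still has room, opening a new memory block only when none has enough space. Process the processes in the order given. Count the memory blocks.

9 memory blocks

memory block 1: place P1 (54 MB), 10 MB left
memory block 2: place P2 (60 MB), 4 MB left
memory block 3: place P3 (18 MB), 46 MB left
memory block 3: place P4 (11 MB), 35 MB left
memory block 3: place P5 (15 MB), 20 MB left
memory block 4: place P6 (60 MB), 4 MB left
memory block 5: place P7 (34 MB), 30 MB left
memory block 5: place P8 (25 MB), 5 MB left
memory block 6: place P9 (31 MB), 33 MB left
memory block 1: place P10 (6 MB), 4 MB left
memory block 6: place P11 (30 MB), 3 MB left
memory block 7: place P12 (52 MB), 12 MB left
memory block 8: place P13 (55 MB), 9 MB left
memory block 9: place P14 (53 MB), 11 MB left
Final memory blocks: [54,6] [60] [18,11,15] [60] [34,25] [31,30] [52] [55] [53].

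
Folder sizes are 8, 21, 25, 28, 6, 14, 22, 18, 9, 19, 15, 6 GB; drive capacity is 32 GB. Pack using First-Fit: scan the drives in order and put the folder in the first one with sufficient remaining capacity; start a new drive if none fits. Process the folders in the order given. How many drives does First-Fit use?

7

drive 1: place 8 GB, 24 GB left
drive 1: place 21 GB, 3 GB left
drive 2: place 25 GB, 7 GB left
drive 3: place 28 GB, 4 GB left
drive 2: place 6 GB, 1 GB left
drive 4: place 14 GB, 18 GB left
drive 5: place 22 GB, 10 GB left
drive 4: place 18 GB, 0 GB left
drive 5: place 9 GB, 1 GB left
drive 6: place 19 GB, 13 GB left
drive 7: place 15 GB, 17 GB left
drive 6: place 6 GB, 7 GB left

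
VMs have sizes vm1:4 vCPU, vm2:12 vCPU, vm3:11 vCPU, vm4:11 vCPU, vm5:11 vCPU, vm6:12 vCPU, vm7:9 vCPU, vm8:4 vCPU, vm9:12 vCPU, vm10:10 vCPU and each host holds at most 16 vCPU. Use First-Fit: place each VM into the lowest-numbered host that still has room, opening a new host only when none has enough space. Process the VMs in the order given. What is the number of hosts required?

8

vm1 (4 vCPU) → host 1 (remaining 12 vCPU)
vm2 (12 vCPU) → host 1 (remaining 0 vCPU)
vm3 (11 vCPU) → host 2 (remaining 5 vCPU)
vm4 (11 vCPU) → host 3 (remaining 5 vCPU)
vm5 (11 vCPU) → host 4 (remaining 5 vCPU)
vm6 (12 vCPU) → host 5 (remaining 4 vCPU)
vm7 (9 vCPU) → host 6 (remaining 7 vCPU)
vm8 (4 vCPU) → host 2 (remaining 1 vCPU)
vm9 (12 vCPU) → host 7 (remaining 4 vCPU)
vm10 (10 vCPU) → host 8 (remaining 6 vCPU)
Final hosts: [4,12] [11,4] [11] [11] [12] [9] [12] [10].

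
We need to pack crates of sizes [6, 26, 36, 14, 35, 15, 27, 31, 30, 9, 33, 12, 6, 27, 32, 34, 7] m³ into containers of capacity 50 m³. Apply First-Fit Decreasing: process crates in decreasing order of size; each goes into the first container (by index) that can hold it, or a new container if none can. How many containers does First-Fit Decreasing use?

Sorted descending: 36, 35, 34, 33, 32, 31, 30, 27, 27, 26, 15, 14, 12, 9, 7, 6, 6.
36 m³ → container 1 (remaining 14 m³)
35 m³ → container 2 (remaining 15 m³)
34 m³ → container 3 (remaining 16 m³)
33 m³ → container 4 (remaining 17 m³)
32 m³ → container 5 (remaining 18 m³)
31 m³ → container 6 (remaining 19 m³)
30 m³ → container 7 (remaining 20 m³)
27 m³ → container 8 (remaining 23 m³)
27 m³ → container 9 (remaining 23 m³)
26 m³ → container 10 (remaining 24 m³)
15 m³ → container 2 (remaining 0 m³)
14 m³ → container 1 (remaining 0 m³)
12 m³ → container 3 (remaining 4 m³)
9 m³ → container 4 (remaining 8 m³)
7 m³ → container 4 (remaining 1 m³)
6 m³ → container 5 (remaining 12 m³)
6 m³ → container 5 (remaining 6 m³)
Final containers: [36,14] [35,15] [34,12] [33,9,7] [32,6,6] [31] [30] [27] [27] [26].

10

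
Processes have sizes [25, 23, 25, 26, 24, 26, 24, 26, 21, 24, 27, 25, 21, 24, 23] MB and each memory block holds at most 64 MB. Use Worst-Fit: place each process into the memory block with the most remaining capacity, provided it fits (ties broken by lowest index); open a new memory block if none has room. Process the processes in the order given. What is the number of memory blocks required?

25 MB → memory block 1 (remaining 39 MB)
23 MB → memory block 1 (remaining 16 MB)
25 MB → memory block 2 (remaining 39 MB)
26 MB → memory block 2 (remaining 13 MB)
24 MB → memory block 3 (remaining 40 MB)
26 MB → memory block 3 (remaining 14 MB)
24 MB → memory block 4 (remaining 40 MB)
26 MB → memory block 4 (remaining 14 MB)
21 MB → memory block 5 (remaining 43 MB)
24 MB → memory block 5 (remaining 19 MB)
27 MB → memory block 6 (remaining 37 MB)
25 MB → memory block 6 (remaining 12 MB)
21 MB → memory block 7 (remaining 43 MB)
24 MB → memory block 7 (remaining 19 MB)
23 MB → memory block 8 (remaining 41 MB)
Final memory blocks: [25,23] [25,26] [24,26] [24,26] [21,24] [27,25] [21,24] [23].

8 memory blocks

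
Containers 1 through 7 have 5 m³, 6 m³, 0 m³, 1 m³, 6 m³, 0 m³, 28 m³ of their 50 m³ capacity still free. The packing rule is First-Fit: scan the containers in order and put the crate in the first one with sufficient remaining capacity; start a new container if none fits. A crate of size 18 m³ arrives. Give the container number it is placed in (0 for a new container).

7

Containers with room: container 7 (28 m³).
The first with room is container 7.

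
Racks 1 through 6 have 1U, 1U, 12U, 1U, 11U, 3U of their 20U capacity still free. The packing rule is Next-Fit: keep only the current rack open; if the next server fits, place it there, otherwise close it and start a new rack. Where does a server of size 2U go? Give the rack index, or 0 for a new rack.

Next-Fit only looks at rack 6, which has 3U free.
2U fits there.

6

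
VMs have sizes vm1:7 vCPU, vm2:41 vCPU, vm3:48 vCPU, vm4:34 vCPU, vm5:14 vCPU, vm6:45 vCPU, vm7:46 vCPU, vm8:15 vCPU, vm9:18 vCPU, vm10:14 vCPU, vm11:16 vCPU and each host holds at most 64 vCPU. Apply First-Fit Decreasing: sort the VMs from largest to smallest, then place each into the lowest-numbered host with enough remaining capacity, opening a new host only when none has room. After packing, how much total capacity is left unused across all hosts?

22

Sorted descending: 48, 46, 45, 41, 34, 18, 16, 15, 14, 14, 7.
host 1: place 48 vCPU, 16 vCPU left
host 2: place 46 vCPU, 18 vCPU left
host 3: place 45 vCPU, 19 vCPU left
host 4: place 41 vCPU, 23 vCPU left
host 5: place 34 vCPU, 30 vCPU left
host 2: place 18 vCPU, 0 vCPU left
host 1: place 16 vCPU, 0 vCPU left
host 3: place 15 vCPU, 4 vCPU left
host 4: place 14 vCPU, 9 vCPU left
host 5: place 14 vCPU, 16 vCPU left
host 4: place 7 vCPU, 2 vCPU left
5 hosts × 64 vCPU = 320 vCPU; used 298 vCPU; unused 22 vCPU.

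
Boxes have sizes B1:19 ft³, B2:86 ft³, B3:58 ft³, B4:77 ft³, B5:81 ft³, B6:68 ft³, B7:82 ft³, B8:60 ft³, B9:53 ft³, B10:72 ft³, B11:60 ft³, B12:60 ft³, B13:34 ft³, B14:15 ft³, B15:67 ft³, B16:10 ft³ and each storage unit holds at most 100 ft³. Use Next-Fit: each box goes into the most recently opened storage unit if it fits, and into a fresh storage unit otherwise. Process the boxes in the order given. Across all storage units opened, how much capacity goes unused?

B1 (19 ft³) → storage unit 1 (remaining 81 ft³)
B2 (86 ft³) → storage unit 2 (remaining 14 ft³)
B3 (58 ft³) → storage unit 3 (remaining 42 ft³)
B4 (77 ft³) → storage unit 4 (remaining 23 ft³)
B5 (81 ft³) → storage unit 5 (remaining 19 ft³)
B6 (68 ft³) → storage unit 6 (remaining 32 ft³)
B7 (82 ft³) → storage unit 7 (remaining 18 ft³)
B8 (60 ft³) → storage unit 8 (remaining 40 ft³)
B9 (53 ft³) → storage unit 9 (remaining 47 ft³)
B10 (72 ft³) → storage unit 10 (remaining 28 ft³)
B11 (60 ft³) → storage unit 11 (remaining 40 ft³)
B12 (60 ft³) → storage unit 12 (remaining 40 ft³)
B13 (34 ft³) → storage unit 12 (remaining 6 ft³)
B14 (15 ft³) → storage unit 13 (remaining 85 ft³)
B15 (67 ft³) → storage unit 13 (remaining 18 ft³)
B16 (10 ft³) → storage unit 13 (remaining 8 ft³)
13 storage units × 100 ft³ = 1300 ft³; used 902 ft³; unused 398 ft³.

398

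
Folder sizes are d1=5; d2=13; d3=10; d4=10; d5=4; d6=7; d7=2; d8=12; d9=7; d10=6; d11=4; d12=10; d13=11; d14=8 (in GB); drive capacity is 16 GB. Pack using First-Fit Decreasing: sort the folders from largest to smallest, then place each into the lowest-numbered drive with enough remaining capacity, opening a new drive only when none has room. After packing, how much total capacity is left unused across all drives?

Sorted descending: 13, 12, 11, 10, 10, 10, 8, 7, 7, 6, 5, 4, 4, 2.
drive 1: place 13 GB, 3 GB left
drive 2: place 12 GB, 4 GB left
drive 3: place 11 GB, 5 GB left
drive 4: place 10 GB, 6 GB left
drive 5: place 10 GB, 6 GB left
drive 6: place 10 GB, 6 GB left
drive 7: place 8 GB, 8 GB left
drive 7: place 7 GB, 1 GB left
drive 8: place 7 GB, 9 GB left
drive 4: place 6 GB, 0 GB left
drive 3: place 5 GB, 0 GB left
drive 2: place 4 GB, 0 GB left
drive 5: place 4 GB, 2 GB left
drive 1: place 2 GB, 1 GB left
8 drives × 16 GB = 128 GB; used 109 GB; unused 19 GB.

19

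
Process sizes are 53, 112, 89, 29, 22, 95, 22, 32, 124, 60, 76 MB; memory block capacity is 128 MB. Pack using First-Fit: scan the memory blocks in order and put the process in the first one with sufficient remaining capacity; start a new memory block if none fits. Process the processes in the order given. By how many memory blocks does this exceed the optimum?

1

First-Fit: [53,29,22,22] [112] [89,32] [95] [124] [60] [76] → 7 memory blocks.
Total size 714 MB; any packing needs at least ⌈714/128⌉ = 6 memory blocks.
An optimal packing achieves that bound: [124] [112] [95,32] [89,29] [76,22,22] [60,53] → 6 memory blocks.
Excess: 7 − 6 = 1.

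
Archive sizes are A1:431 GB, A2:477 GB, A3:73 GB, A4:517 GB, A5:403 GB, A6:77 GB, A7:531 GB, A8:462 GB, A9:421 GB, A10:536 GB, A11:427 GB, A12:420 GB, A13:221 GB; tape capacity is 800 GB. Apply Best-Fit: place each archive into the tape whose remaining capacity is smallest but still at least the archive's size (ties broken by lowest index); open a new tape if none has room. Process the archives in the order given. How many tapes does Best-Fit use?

Put A1 (431 GB) in tape 1; 369 GB remain.
Put A2 (477 GB) in tape 2; 323 GB remain.
Put A3 (73 GB) in tape 2; 250 GB remain.
Put A4 (517 GB) in tape 3; 283 GB remain.
Put A5 (403 GB) in tape 4; 397 GB remain.
Put A6 (77 GB) in tape 2; 173 GB remain.
Put A7 (531 GB) in tape 5; 269 GB remain.
Put A8 (462 GB) in tape 6; 338 GB remain.
Put A9 (421 GB) in tape 7; 379 GB remain.
Put A10 (536 GB) in tape 8; 264 GB remain.
Put A11 (427 GB) in tape 9; 373 GB remain.
Put A12 (420 GB) in tape 10; 380 GB remain.
Put A13 (221 GB) in tape 8; 43 GB remain.
Final tapes: [431] [477,73,77] [517] [403] [531] [462] [421] [536,221] [427] [420].

10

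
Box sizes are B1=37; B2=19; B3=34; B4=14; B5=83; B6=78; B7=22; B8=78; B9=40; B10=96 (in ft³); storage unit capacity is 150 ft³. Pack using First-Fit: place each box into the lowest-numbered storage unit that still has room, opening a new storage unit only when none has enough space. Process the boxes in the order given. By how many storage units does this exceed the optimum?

First-Fit: [37,19,34,14,22] [83,40] [78] [78] [96] → 5 storage units.
Total size 501 ft³; any packing needs at least ⌈501/150⌉ = 4 storage units.
An optimal packing achieves that bound: [96,40,14] [83,37,22] [78,34,19] [78] → 4 storage units.
Excess: 5 − 4 = 1.

1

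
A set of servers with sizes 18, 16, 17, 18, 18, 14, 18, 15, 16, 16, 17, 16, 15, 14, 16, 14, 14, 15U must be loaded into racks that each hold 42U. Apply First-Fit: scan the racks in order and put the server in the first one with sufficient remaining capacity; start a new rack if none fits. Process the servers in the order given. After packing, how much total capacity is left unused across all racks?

Put 18U in rack 1; 24U remain.
Put 16U in rack 1; 8U remain.
Put 17U in rack 2; 25U remain.
Put 18U in rack 2; 7U remain.
Put 18U in rack 3; 24U remain.
Put 14U in rack 3; 10U remain.
Put 18U in rack 4; 24U remain.
Put 15U in rack 4; 9U remain.
Put 16U in rack 5; 26U remain.
Put 16U in rack 5; 10U remain.
Put 17U in rack 6; 25U remain.
Put 16U in rack 6; 9U remain.
Put 15U in rack 7; 27U remain.
Put 14U in rack 7; 13U remain.
Put 16U in rack 8; 26U remain.
Put 14U in rack 8; 12U remain.
Put 14U in rack 9; 28U remain.
Put 15U in rack 9; 13U remain.
9 racks × 42U = 378U; used 287U; unused 91U.

91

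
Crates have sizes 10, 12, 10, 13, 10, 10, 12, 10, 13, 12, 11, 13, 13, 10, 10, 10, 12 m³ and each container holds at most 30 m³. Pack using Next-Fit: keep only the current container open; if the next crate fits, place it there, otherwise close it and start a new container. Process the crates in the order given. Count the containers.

10 m³ → container 1 (remaining 20 m³)
12 m³ → container 1 (remaining 8 m³)
10 m³ → container 2 (remaining 20 m³)
13 m³ → container 2 (remaining 7 m³)
10 m³ → container 3 (remaining 20 m³)
10 m³ → container 3 (remaining 10 m³)
12 m³ → container 4 (remaining 18 m³)
10 m³ → container 4 (remaining 8 m³)
13 m³ → container 5 (remaining 17 m³)
12 m³ → container 5 (remaining 5 m³)
11 m³ → container 6 (remaining 19 m³)
13 m³ → container 6 (remaining 6 m³)
13 m³ → container 7 (remaining 17 m³)
10 m³ → container 7 (remaining 7 m³)
10 m³ → container 8 (remaining 20 m³)
10 m³ → container 8 (remaining 10 m³)
12 m³ → container 9 (remaining 18 m³)
Final containers: [10,12] [10,13] [10,10] [12,10] [13,12] [11,13] [13,10] [10,10] [12].

9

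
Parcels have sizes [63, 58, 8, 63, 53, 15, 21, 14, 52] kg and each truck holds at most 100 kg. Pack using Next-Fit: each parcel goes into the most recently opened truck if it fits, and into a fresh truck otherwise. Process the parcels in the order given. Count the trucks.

63 kg → truck 1 (remaining 37 kg)
58 kg → truck 2 (remaining 42 kg)
8 kg → truck 2 (remaining 34 kg)
63 kg → truck 3 (remaining 37 kg)
53 kg → truck 4 (remaining 47 kg)
15 kg → truck 4 (remaining 32 kg)
21 kg → truck 4 (remaining 11 kg)
14 kg → truck 5 (remaining 86 kg)
52 kg → truck 5 (remaining 34 kg)

5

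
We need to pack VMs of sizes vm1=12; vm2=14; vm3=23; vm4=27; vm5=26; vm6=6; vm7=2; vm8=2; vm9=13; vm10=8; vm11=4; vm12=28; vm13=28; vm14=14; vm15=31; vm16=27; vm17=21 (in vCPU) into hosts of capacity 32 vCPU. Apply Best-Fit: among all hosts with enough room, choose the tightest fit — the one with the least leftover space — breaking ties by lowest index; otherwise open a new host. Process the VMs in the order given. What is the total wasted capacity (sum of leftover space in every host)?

34

host 1: place vm1 (12 vCPU), 20 vCPU left
host 1: place vm2 (14 vCPU), 6 vCPU left
host 2: place vm3 (23 vCPU), 9 vCPU left
host 3: place vm4 (27 vCPU), 5 vCPU left
host 4: place vm5 (26 vCPU), 6 vCPU left
host 1: place vm6 (6 vCPU), 0 vCPU left
host 3: place vm7 (2 vCPU), 3 vCPU left
host 3: place vm8 (2 vCPU), 1 vCPU left
host 5: place vm9 (13 vCPU), 19 vCPU left
host 2: place vm10 (8 vCPU), 1 vCPU left
host 4: place vm11 (4 vCPU), 2 vCPU left
host 6: place vm12 (28 vCPU), 4 vCPU left
host 7: place vm13 (28 vCPU), 4 vCPU left
host 5: place vm14 (14 vCPU), 5 vCPU left
host 8: place vm15 (31 vCPU), 1 vCPU left
host 9: place vm16 (27 vCPU), 5 vCPU left
host 10: place vm17 (21 vCPU), 11 vCPU left
10 hosts × 32 vCPU = 320 vCPU; used 286 vCPU; unused 34 vCPU.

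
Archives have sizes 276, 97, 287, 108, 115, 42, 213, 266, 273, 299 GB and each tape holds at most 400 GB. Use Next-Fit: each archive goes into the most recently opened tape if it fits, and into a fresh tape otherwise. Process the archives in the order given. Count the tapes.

276 GB → tape 1 (remaining 124 GB)
97 GB → tape 1 (remaining 27 GB)
287 GB → tape 2 (remaining 113 GB)
108 GB → tape 2 (remaining 5 GB)
115 GB → tape 3 (remaining 285 GB)
42 GB → tape 3 (remaining 243 GB)
213 GB → tape 3 (remaining 30 GB)
266 GB → tape 4 (remaining 134 GB)
273 GB → tape 5 (remaining 127 GB)
299 GB → tape 6 (remaining 101 GB)

6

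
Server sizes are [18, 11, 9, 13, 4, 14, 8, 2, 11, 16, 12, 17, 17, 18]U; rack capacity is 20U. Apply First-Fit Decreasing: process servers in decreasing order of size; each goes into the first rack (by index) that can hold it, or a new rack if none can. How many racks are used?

Sorted descending: 18, 18, 17, 17, 16, 14, 13, 12, 11, 11, 9, 8, 4, 2.
18U → rack 1 (remaining 2U)
18U → rack 2 (remaining 2U)
17U → rack 3 (remaining 3U)
17U → rack 4 (remaining 3U)
16U → rack 5 (remaining 4U)
14U → rack 6 (remaining 6U)
13U → rack 7 (remaining 7U)
12U → rack 8 (remaining 8U)
11U → rack 9 (remaining 9U)
11U → rack 10 (remaining 9U)
9U → rack 9 (remaining 0U)
8U → rack 8 (remaining 0U)
4U → rack 5 (remaining 0U)
2U → rack 1 (remaining 0U)
Final racks: [18,2] [18] [17] [17] [16,4] [14] [13] [12,8] [11,9] [11].

10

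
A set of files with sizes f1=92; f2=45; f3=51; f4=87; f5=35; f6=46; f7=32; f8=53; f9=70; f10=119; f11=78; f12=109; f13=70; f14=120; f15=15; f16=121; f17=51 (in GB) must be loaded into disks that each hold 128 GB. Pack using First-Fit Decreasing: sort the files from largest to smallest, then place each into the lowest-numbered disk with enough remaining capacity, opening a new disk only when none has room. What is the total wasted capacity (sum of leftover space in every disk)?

Sorted descending: 121, 120, 119, 109, 92, 87, 78, 70, 70, 53, 51, 51, 46, 45, 35, 32, 15.
Put 121 GB in disk 1; 7 GB remain.
Put 120 GB in disk 2; 8 GB remain.
Put 119 GB in disk 3; 9 GB remain.
Put 109 GB in disk 4; 19 GB remain.
Put 92 GB in disk 5; 36 GB remain.
Put 87 GB in disk 6; 41 GB remain.
Put 78 GB in disk 7; 50 GB remain.
Put 70 GB in disk 8; 58 GB remain.
Put 70 GB in disk 9; 58 GB remain.
Put 53 GB in disk 8; 5 GB remain.
Put 51 GB in disk 9; 7 GB remain.
Put 51 GB in disk 10; 77 GB remain.
Put 46 GB in disk 7; 4 GB remain.
Put 45 GB in disk 10; 32 GB remain.
Put 35 GB in disk 5; 1 GB remain.
Put 32 GB in disk 6; 9 GB remain.
Put 15 GB in disk 4; 4 GB remain.
10 disks × 128 GB = 1280 GB; used 1194 GB; unused 86 GB.

86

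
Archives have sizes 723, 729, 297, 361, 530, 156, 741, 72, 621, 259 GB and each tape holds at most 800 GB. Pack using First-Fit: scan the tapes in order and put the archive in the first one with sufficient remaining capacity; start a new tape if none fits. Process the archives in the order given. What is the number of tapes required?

tape 1: place 723 GB, 77 GB left
tape 2: place 729 GB, 71 GB left
tape 3: place 297 GB, 503 GB left
tape 3: place 361 GB, 142 GB left
tape 4: place 530 GB, 270 GB left
tape 4: place 156 GB, 114 GB left
tape 5: place 741 GB, 59 GB left
tape 1: place 72 GB, 5 GB left
tape 6: place 621 GB, 179 GB left
tape 7: place 259 GB, 541 GB left

7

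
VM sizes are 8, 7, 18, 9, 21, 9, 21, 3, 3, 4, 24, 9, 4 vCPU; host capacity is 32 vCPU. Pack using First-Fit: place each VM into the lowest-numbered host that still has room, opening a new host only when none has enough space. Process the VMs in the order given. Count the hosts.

5

8 vCPU → host 1 (remaining 24 vCPU)
7 vCPU → host 1 (remaining 17 vCPU)
18 vCPU → host 2 (remaining 14 vCPU)
9 vCPU → host 1 (remaining 8 vCPU)
21 vCPU → host 3 (remaining 11 vCPU)
9 vCPU → host 2 (remaining 5 vCPU)
21 vCPU → host 4 (remaining 11 vCPU)
3 vCPU → host 1 (remaining 5 vCPU)
3 vCPU → host 1 (remaining 2 vCPU)
4 vCPU → host 2 (remaining 1 vCPU)
24 vCPU → host 5 (remaining 8 vCPU)
9 vCPU → host 3 (remaining 2 vCPU)
4 vCPU → host 4 (remaining 7 vCPU)
Final hosts: [8,7,9,3,3] [18,9,4] [21,9] [21,4] [24].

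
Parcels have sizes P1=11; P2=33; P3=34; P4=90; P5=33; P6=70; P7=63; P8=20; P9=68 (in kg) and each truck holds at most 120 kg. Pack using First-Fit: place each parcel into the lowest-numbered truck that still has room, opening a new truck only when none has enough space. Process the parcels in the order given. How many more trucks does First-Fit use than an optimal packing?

1

First-Fit: [11,33,34,33] [90,20] [70] [63] [68] → 5 trucks.
Total size 422 kg; any packing needs at least ⌈422/120⌉ = 4 trucks.
An optimal packing achieves that bound: [90,20] [70,34,11] [68,33] [63,33] → 4 trucks.
Excess: 5 − 4 = 1.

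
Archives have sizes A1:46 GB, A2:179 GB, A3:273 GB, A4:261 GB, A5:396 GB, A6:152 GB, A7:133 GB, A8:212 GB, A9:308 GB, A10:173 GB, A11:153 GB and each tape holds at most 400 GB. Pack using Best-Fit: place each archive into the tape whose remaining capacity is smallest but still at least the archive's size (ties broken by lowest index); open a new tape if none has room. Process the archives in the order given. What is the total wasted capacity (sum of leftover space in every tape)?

tape 1: place A1 (46 GB), 354 GB left
tape 1: place A2 (179 GB), 175 GB left
tape 2: place A3 (273 GB), 127 GB left
tape 3: place A4 (261 GB), 139 GB left
tape 4: place A5 (396 GB), 4 GB left
tape 1: place A6 (152 GB), 23 GB left
tape 3: place A7 (133 GB), 6 GB left
tape 5: place A8 (212 GB), 188 GB left
tape 6: place A9 (308 GB), 92 GB left
tape 5: place A10 (173 GB), 15 GB left
tape 7: place A11 (153 GB), 247 GB left
7 tapes × 400 GB = 2800 GB; used 2286 GB; unused 514 GB.

514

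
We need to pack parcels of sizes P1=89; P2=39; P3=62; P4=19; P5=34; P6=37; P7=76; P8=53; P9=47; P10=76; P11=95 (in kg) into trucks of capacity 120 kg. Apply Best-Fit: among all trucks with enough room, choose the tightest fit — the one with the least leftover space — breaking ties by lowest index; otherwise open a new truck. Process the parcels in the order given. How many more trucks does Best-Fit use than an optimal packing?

1

Best-Fit: [89] [39,62,19] [34,37,47] [76] [53] [76] [95] → 7 trucks.
Total size 627 kg; any packing needs at least ⌈627/120⌉ = 6 trucks.
An optimal packing achieves that bound: [95,19] [89] [76,39] [76,37] [62,53] [47,34] → 6 trucks.
Excess: 7 − 6 = 1.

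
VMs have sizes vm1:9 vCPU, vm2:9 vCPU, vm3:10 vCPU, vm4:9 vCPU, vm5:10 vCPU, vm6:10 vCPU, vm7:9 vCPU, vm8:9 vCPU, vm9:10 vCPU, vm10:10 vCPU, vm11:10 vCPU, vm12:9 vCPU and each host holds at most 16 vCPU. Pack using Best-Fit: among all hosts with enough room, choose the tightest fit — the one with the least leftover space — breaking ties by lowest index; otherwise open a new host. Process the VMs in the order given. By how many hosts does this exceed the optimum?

0

Best-Fit: [9] [9] [10] [9] [10] [10] [9] [9] [10] [10] [10] [9] → 12 hosts.
12 VMs exceed 8 vCPU (half the capacity), and no two of those can share a host, so at least 12 hosts are needed.
So 12 is already optimal.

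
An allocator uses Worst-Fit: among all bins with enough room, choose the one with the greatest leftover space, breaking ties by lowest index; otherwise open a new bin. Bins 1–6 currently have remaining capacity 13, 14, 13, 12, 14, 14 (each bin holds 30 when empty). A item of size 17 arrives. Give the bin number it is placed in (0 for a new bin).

0

No bin has ≥ 17 free, so a new bin is opened.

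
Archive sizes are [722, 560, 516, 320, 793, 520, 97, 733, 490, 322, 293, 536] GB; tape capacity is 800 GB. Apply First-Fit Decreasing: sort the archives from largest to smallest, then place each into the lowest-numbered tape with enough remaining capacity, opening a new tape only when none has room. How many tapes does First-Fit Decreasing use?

9 tapes

Sorted descending: 793, 733, 722, 560, 536, 520, 516, 490, 322, 320, 293, 97.
Put 793 GB in tape 1; 7 GB remain.
Put 733 GB in tape 2; 67 GB remain.
Put 722 GB in tape 3; 78 GB remain.
Put 560 GB in tape 4; 240 GB remain.
Put 536 GB in tape 5; 264 GB remain.
Put 520 GB in tape 6; 280 GB remain.
Put 516 GB in tape 7; 284 GB remain.
Put 490 GB in tape 8; 310 GB remain.
Put 322 GB in tape 9; 478 GB remain.
Put 320 GB in tape 9; 158 GB remain.
Put 293 GB in tape 8; 17 GB remain.
Put 97 GB in tape 4; 143 GB remain.
Final tapes: [793] [733] [722] [560,97] [536] [520] [516] [490,293] [322,320].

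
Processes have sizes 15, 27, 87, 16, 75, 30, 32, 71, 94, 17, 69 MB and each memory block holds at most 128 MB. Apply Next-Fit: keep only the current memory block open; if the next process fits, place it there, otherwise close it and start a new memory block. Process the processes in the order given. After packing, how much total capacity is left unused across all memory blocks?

memory block 1: place 15 MB, 113 MB left
memory block 1: place 27 MB, 86 MB left
memory block 2: place 87 MB, 41 MB left
memory block 2: place 16 MB, 25 MB left
memory block 3: place 75 MB, 53 MB left
memory block 3: place 30 MB, 23 MB left
memory block 4: place 32 MB, 96 MB left
memory block 4: place 71 MB, 25 MB left
memory block 5: place 94 MB, 34 MB left
memory block 5: place 17 MB, 17 MB left
memory block 6: place 69 MB, 59 MB left
6 memory blocks × 128 MB = 768 MB; used 533 MB; unused 235 MB.

235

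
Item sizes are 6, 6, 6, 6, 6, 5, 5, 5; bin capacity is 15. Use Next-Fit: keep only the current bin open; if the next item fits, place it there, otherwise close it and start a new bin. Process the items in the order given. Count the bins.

4 bins

6 → bin 1 (remaining 9)
6 → bin 1 (remaining 3)
6 → bin 2 (remaining 9)
6 → bin 2 (remaining 3)
6 → bin 3 (remaining 9)
5 → bin 3 (remaining 4)
5 → bin 4 (remaining 10)
5 → bin 4 (remaining 5)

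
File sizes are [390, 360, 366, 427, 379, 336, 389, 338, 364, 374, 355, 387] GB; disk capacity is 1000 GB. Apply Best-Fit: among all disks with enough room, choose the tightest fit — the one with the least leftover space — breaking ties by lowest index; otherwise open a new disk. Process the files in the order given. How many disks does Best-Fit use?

Put 390 GB in disk 1; 610 GB remain.
Put 360 GB in disk 1; 250 GB remain.
Put 366 GB in disk 2; 634 GB remain.
Put 427 GB in disk 2; 207 GB remain.
Put 379 GB in disk 3; 621 GB remain.
Put 336 GB in disk 3; 285 GB remain.
Put 389 GB in disk 4; 611 GB remain.
Put 338 GB in disk 4; 273 GB remain.
Put 364 GB in disk 5; 636 GB remain.
Put 374 GB in disk 5; 262 GB remain.
Put 355 GB in disk 6; 645 GB remain.
Put 387 GB in disk 6; 258 GB remain.

6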